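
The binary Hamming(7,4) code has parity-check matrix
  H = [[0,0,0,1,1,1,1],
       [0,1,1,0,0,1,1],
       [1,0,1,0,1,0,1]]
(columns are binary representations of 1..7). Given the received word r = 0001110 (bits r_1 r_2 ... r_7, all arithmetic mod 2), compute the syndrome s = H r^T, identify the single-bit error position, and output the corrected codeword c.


s = (1, 1, 1)^T, error position = 7, corrected codeword c = 0001111

Compute s = H r^T mod 2 one row at a time:
  s_1 = 1 + 1 + 1 + 0 = 3 ≡ 1 (mod 2).
  s_2 = 0 + 0 + 1 + 0 = 1 ≡ 1 (mod 2).
  s_3 = 0 + 0 + 1 + 0 = 1 ≡ 1 (mod 2).
s = (1, 1, 1)^T — this equals column 7 of H (binary 111), so error is at position 7.
Correct: flip bit 7 of r = 0001110 to get c = 0001111.


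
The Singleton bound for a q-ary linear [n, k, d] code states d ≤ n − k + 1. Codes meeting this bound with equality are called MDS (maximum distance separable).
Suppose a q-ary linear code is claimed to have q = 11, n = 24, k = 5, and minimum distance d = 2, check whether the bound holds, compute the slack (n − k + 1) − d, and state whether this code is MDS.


Singleton RHS = n − k + 1 = 20, slack = 18, bound satisfied, not MDS.

Singleton bound: d ≤ n − k + 1.
Here n = 24, k = 5, so n − k + 1 = 20.
Given d = 2, check d ≤ 20: YES.
Slack = (n − k + 1) − d = 18.
The code is NOT MDS (slack = 18 > 0).
Description: the claimed parameters are [24, 5, 2]_11; such a code would be non-MDS.


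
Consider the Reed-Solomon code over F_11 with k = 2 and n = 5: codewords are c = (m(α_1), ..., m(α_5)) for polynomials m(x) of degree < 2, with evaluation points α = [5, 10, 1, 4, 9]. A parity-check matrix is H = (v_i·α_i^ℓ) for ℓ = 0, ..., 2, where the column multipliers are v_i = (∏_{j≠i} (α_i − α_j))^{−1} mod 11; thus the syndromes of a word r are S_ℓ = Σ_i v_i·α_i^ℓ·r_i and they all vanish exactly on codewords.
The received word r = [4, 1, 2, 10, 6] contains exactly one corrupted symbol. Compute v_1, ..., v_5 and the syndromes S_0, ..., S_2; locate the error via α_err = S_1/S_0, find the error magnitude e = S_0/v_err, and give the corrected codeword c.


S = (5, 9, 3), error at position 4, error magnitude e = 1, c = [4, 1, 2, 9, 6].

Step 1: column multipliers v_i = (∏_{j≠i}(α_i − α_j))^{−1} mod 11.
  i = 1 (α = 5): (5−10)(5−1)(5−4)(5−9) = (−5)·4·1·(−4) = 80 ≡ 3, so v_1 = 3^{−1} = 4 (mod 11).
  i = 2 (α = 10): (10−5)(10−1)(10−4)(10−9) = 5·9·6·1 = 270 ≡ 6, so v_2 = 6^{−1} = 2 (mod 11).
  i = 3 (α = 1): (1−5)(1−10)(1−4)(1−9) = (−4)·(−9)·(−3)·(−8) = 864 ≡ 6, so v_3 = 6^{−1} = 2 (mod 11).
  i = 4 (α = 4): (4−5)(4−10)(4−1)(4−9) = (−1)·(−6)·3·(−5) = −90 ≡ 9, so v_4 = 9^{−1} = 5 (mod 11).
  i = 5 (α = 9): (9−5)(9−10)(9−1)(9−4) = 4·(−1)·8·5 = −160 ≡ 5, so v_5 = 5^{−1} = 9 (mod 11).
  v = [4, 2, 2, 5, 9].
Step 2: syndromes of r = [4, 1, 2, 10, 6] (all sums mod 11).
  S_0 = Σ v_i r_i = 4·4 + 2·1 + 2·2 + 5·10 + 9·6 = 126 ≡ 5.
  S_1 = Σ v_i α_i r_i = 4·5·4 + 2·10·1 + 2·1·2 + 5·4·10 + 9·9·6 = 790 ≡ 9.
  α_i^2 mod 11 = [3, 1, 1, 5, 4].
  S_2 = Σ v_i α_i^2 r_i = 4·3·4 + 2·1·1 + 2·1·2 + 5·5·10 + 9·4·6 = 520 ≡ 3.
  S = (5, 9, 3) ≠ 0, so r is not a codeword (an error is present).
Step 3: locate the error. For a single error e at position i, S_ℓ = v_i·e·α_i^ℓ, so α_err = S_1/S_0.
  S_0^{−1} = 5^{−1} = 9 (mod 11), so α_err = 9·9 = 81 ≡ 4 = α_4. Error position i = 4.
  Consistency check: S_2/S_1 = 3·5 = 15 ≡ 4 = α_err ✓ (single-error assumption holds).
Step 4: error magnitude e = S_0/v_4 = S_0·∏_{j≠4}(α_4 − α_j) = 5·9 = 45 ≡ 1 (mod 11).
Step 5: correct position 4: c_4 = r_4 − e = 10 − 1 ≡ 9 (mod 11). Hence c = [4, 1, 2, 9, 6].
  Check: interpolating c through the α_i gives m(x) = 7 + 6·x (degree < 2) with m(α_i) = c_i for every i, so c is indeed a codeword.


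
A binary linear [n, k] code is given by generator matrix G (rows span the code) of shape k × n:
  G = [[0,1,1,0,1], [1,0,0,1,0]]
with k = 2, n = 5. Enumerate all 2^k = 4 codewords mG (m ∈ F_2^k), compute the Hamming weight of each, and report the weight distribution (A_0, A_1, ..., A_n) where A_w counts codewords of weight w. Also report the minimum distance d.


Weight distribution: A_0 = 1, A_2 = 1, A_3 = 1, A_5 = 1. Minimum distance d = 2.

Enumerate all 2^2 = 4 messages m ∈ F_2^2.
For each, compute codeword c = mG in F_2^5, then tally its weight.
  m = 00 → c = 00000, weight = 0.
  m = 10 → c = 01101, weight = 3.
  m = 01 → c = 10010, weight = 2.
  m = 11 → c = 11111, weight = 5.
Tally weights:
  weight 0: 1 codewords.
  weight 2: 1 codewords.
  weight 3: 1 codewords.
  weight 5: 1 codewords.
Minimum distance d = smallest w > 0 with A_w > 0 = 2.
Sanity: Σ A_w = 4 = 2^2 = 4 ✓.


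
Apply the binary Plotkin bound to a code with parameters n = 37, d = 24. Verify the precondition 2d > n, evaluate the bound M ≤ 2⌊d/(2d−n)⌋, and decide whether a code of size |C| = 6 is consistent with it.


Plotkin bound M ≤ 4; given |C| = 6 > bound (violated).

Check applicability: 2d = 48, n = 37.
2d − n = 11 > 0, so Plotkin applies.
Compute d/(2d−n) = 24/11 ≈ 2.1818.
⌊d/(2d−n)⌋ = 2.
Plotkin bound: M ≤ 2·2 = 4.
Given |C| = 6, check: VIOLATED.
This |C| is above the Plotkin bound, so no binary code with n = 37, d = 24 and 6 codewords exists.


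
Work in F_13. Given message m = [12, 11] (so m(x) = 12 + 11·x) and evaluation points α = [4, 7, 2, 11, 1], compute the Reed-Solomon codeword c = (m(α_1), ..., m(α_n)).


c = [4, 11, 8, 3, 10]

Message polynomial: m(x) = 12 + 11·x (mod 13).
For each evaluation point α_i, compute m(α_i) mod 13:
  α_1 = 4: Horner steps 11 → 4, so m(4) = 4.
  α_2 = 7: Horner steps 11 → 11, so m(7) = 11.
  α_3 = 2: Horner steps 11 → 8, so m(2) = 8.
  α_4 = 11: Horner steps 11 → 3, so m(11) = 3.
  α_5 = 1: Horner steps 11 → 10, so m(1) = 10.
Codeword c = [4, 11, 8, 3, 10] ∈ F_13^5.


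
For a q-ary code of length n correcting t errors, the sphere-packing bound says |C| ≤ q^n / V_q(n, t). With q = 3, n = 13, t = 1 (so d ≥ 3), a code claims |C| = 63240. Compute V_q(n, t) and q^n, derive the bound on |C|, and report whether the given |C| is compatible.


V_q(n, t) = 27, q^n = 1594323, Hamming bound = 59049, |C| = 63240 > bound (violated).

Step 1: Compute V_q(n, t) = Σ_{j=0}^1 C(n, j) (q−1)^j.
  j = 0: C(13,0)·(2)^0 = 1·1 = 1.
  j = 1: C(13,1)·(2)^1 = 13·2 = 26.
  V_q(n, t) = 1 + 26 = 27.
Step 2: q^n = 3^13 = 1594323.
Step 3: Hamming bound ⌊q^n / V_q(n,t)⌋ = ⌊1594323/27⌋ = 59049.
Step 4: Compare |C| = 63240 to 59049: violated.
The claimed |C| lies above the Hamming bound, so no 3-ary code of length 13 with d ≥ 3 can have 63240 codewords.


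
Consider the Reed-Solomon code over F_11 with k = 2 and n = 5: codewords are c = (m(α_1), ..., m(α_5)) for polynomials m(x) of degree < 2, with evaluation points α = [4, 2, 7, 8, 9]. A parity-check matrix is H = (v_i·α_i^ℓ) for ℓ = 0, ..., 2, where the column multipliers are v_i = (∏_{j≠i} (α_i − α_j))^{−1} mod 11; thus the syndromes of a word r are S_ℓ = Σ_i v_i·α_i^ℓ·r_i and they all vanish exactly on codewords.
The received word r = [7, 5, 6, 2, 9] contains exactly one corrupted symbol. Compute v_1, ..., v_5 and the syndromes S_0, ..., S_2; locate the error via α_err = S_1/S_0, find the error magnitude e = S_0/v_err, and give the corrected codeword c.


S = (6, 1, 2), error at position 2, error magnitude e = 1, c = [7, 4, 6, 2, 9].

Step 1: column multipliers v_i = (∏_{j≠i}(α_i − α_j))^{−1} mod 11.
  i = 1 (α = 4): (4−2)(4−7)(4−8)(4−9) = 2·(−3)·(−4)·(−5) = −120 ≡ 1, so v_1 = 1^{−1} = 1 (mod 11).
  i = 2 (α = 2): (2−4)(2−7)(2−8)(2−9) = (−2)·(−5)·(−6)·(−7) = 420 ≡ 2, so v_2 = 2^{−1} = 6 (mod 11).
  i = 3 (α = 7): (7−4)(7−2)(7−8)(7−9) = 3·5·(−1)·(−2) = 30 ≡ 8, so v_3 = 8^{−1} = 7 (mod 11).
  i = 4 (α = 8): (8−4)(8−2)(8−7)(8−9) = 4·6·1·(−1) = −24 ≡ 9, so v_4 = 9^{−1} = 5 (mod 11).
  i = 5 (α = 9): (9−4)(9−2)(9−7)(9−8) = 5·7·2·1 = 70 ≡ 4, so v_5 = 4^{−1} = 3 (mod 11).
  v = [1, 6, 7, 5, 3].
Step 2: syndromes of r = [7, 5, 6, 2, 9] (all sums mod 11).
  S_0 = Σ v_i r_i = 1·7 + 6·5 + 7·6 + 5·2 + 3·9 = 116 ≡ 6.
  S_1 = Σ v_i α_i r_i = 1·4·7 + 6·2·5 + 7·7·6 + 5·8·2 + 3·9·9 = 705 ≡ 1.
  α_i^2 mod 11 = [5, 4, 5, 9, 4].
  S_2 = Σ v_i α_i^2 r_i = 1·5·7 + 6·4·5 + 7·5·6 + 5·9·2 + 3·4·9 = 563 ≡ 2.
  S = (6, 1, 2) ≠ 0, so r is not a codeword (an error is present).
Step 3: locate the error. For a single error e at position i, S_ℓ = v_i·e·α_i^ℓ, so α_err = S_1/S_0.
  S_0^{−1} = 6^{−1} = 2 (mod 11), so α_err = 1·2 = 2 ≡ 2 = α_2. Error position i = 2.
  Consistency check: S_2/S_1 = 2·1 = 2 ≡ 2 = α_err ✓ (single-error assumption holds).
Step 4: error magnitude e = S_0/v_2 = S_0·∏_{j≠2}(α_2 − α_j) = 6·2 = 12 ≡ 1 (mod 11).
Step 5: correct position 2: c_2 = r_2 − e = 5 − 1 ≡ 4 (mod 11). Hence c = [7, 4, 6, 2, 9].
  Check: interpolating c through the α_i gives m(x) = 1 + 7·x (degree < 2) with m(α_i) = c_i for every i, so c is indeed a codeword.


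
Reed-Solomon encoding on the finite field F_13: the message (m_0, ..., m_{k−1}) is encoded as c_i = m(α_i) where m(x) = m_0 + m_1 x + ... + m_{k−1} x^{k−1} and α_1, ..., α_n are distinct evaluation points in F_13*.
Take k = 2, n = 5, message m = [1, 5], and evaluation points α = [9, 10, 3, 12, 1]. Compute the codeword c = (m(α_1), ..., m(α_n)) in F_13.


c = [7, 12, 3, 9, 6]

Message polynomial: m(x) = 1 + 5·x (mod 13).
For each evaluation point α_i, compute m(α_i) mod 13:
  α_1 = 9: Horner steps 5 → 7, so m(9) = 7.
  α_2 = 10: Horner steps 5 → 12, so m(10) = 12.
  α_3 = 3: Horner steps 5 → 3, so m(3) = 3.
  α_4 = 12: Horner steps 5 → 9, so m(12) = 9.
  α_5 = 1: Horner steps 5 → 6, so m(1) = 6.
Codeword c = [7, 12, 3, 9, 6] ∈ F_13^5.


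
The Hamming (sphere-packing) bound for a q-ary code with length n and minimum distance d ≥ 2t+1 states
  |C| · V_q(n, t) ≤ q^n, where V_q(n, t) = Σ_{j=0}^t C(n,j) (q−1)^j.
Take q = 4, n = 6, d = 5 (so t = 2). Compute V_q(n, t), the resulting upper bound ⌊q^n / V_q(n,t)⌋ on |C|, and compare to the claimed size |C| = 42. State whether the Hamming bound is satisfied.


V_q(n, t) = 154, q^n = 4096, Hamming bound = 26, |C| = 42 > bound (violated).

Step 1: Compute V_q(n, t) = Σ_{j=0}^2 C(n, j) (q−1)^j.
  j = 0: C(6,0)·(3)^0 = 1·1 = 1.
  j = 1: C(6,1)·(3)^1 = 6·3 = 18.
  j = 2: C(6,2)·(3)^2 = 15·9 = 135.
  V_q(n, t) = 1 + 18 + 135 = 154.
Step 2: q^n = 4^6 = 4096.
Step 3: Hamming bound ⌊q^n / V_q(n,t)⌋ = ⌊4096/154⌋ = 26.
Step 4: Compare |C| = 42 to 26: violated.
The claimed |C| lies above the Hamming bound, so no 4-ary code of length 6 with d ≥ 5 can have 42 codewords.


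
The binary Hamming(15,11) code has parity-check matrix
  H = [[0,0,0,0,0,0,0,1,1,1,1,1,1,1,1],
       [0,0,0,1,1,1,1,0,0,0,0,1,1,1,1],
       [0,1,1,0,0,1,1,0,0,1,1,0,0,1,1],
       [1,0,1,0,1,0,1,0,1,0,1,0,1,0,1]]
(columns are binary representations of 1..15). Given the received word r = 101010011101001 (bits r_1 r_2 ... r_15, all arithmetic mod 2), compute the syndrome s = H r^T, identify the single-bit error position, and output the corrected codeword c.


s = (1, 1, 1, 1)^T, error position = 15, corrected codeword c = 101010011101000

Compute s = H r^T mod 2 one row at a time:
  s_1 = 1 + 1 + 1 + 0 + 1 + 0 + 0 + 1 = 5 ≡ 1 (mod 2).
  s_2 = 0 + 1 + 0 + 0 + 1 + 0 + 0 + 1 = 3 ≡ 1 (mod 2).
  s_3 = 0 + 1 + 0 + 0 + 1 + 0 + 0 + 1 = 3 ≡ 1 (mod 2).
  s_4 = 1 + 1 + 1 + 0 + 1 + 0 + 0 + 1 = 5 ≡ 1 (mod 2).
s = (1, 1, 1, 1)^T — this equals column 15 of H (binary 1111), so error is at position 15.
Correct: flip bit 15 of r = 101010011101001 to get c = 101010011101000.


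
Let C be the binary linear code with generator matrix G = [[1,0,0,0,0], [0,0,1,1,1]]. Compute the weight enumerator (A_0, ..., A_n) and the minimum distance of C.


Weight distribution: A_0 = 1, A_1 = 1, A_3 = 1, A_4 = 1. Minimum distance d = 1.

Enumerate all 2^2 = 4 messages m ∈ F_2^2.
For each, compute codeword c = mG in F_2^5, then tally its weight.
  m = 00 → c = 00000, weight = 0.
  m = 10 → c = 10000, weight = 1.
  m = 01 → c = 00111, weight = 3.
  m = 11 → c = 10111, weight = 4.
Tally weights:
  weight 0: 1 codewords.
  weight 1: 1 codewords.
  weight 3: 1 codewords.
  weight 4: 1 codewords.
Minimum distance d = smallest w > 0 with A_w > 0 = 1.
Sanity: Σ A_w = 4 = 2^2 = 4 ✓.


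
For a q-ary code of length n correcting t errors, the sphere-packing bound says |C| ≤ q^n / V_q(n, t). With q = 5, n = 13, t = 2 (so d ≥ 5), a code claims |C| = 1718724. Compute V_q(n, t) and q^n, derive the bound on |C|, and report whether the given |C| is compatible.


V_q(n, t) = 1301, q^n = 1220703125, Hamming bound = 938280, |C| = 1718724 > bound (violated).

Step 1: Compute V_q(n, t) = Σ_{j=0}^2 C(n, j) (q−1)^j.
  j = 0: C(13,0)·(4)^0 = 1·1 = 1.
  j = 1: C(13,1)·(4)^1 = 13·4 = 52.
  j = 2: C(13,2)·(4)^2 = 78·16 = 1248.
  V_q(n, t) = 1 + 52 + 1248 = 1301.
Step 2: q^n = 5^13 = 1220703125.
Step 3: Hamming bound ⌊q^n / V_q(n,t)⌋ = ⌊1220703125/1301⌋ = 938280.
Step 4: Compare |C| = 1718724 to 938280: violated.
The claimed |C| lies above the Hamming bound, so no 5-ary code of length 13 with d ≥ 5 can have 1718724 codewords.


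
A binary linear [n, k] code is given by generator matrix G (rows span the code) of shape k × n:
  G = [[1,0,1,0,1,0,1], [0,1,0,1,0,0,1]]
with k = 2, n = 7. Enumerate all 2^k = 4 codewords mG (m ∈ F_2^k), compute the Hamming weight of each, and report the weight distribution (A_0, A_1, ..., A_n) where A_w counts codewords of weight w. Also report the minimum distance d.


Weight distribution: A_0 = 1, A_3 = 1, A_4 = 1, A_5 = 1. Minimum distance d = 3.

Enumerate all 2^2 = 4 messages m ∈ F_2^2.
For each, compute codeword c = mG in F_2^7, then tally its weight.
  m = 00 → c = 0000000, weight = 0.
  m = 10 → c = 1010101, weight = 4.
  m = 01 → c = 0101001, weight = 3.
  m = 11 → c = 1111100, weight = 5.
Tally weights:
  weight 0: 1 codewords.
  weight 3: 1 codewords.
  weight 4: 1 codewords.
  weight 5: 1 codewords.
Minimum distance d = smallest w > 0 with A_w > 0 = 3.
Sanity: Σ A_w = 4 = 2^2 = 4 ✓.


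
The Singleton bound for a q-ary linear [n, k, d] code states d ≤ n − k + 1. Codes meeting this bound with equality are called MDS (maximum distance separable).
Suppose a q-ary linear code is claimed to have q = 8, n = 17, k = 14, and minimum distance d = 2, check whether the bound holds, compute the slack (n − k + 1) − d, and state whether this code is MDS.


Singleton RHS = n − k + 1 = 4, slack = 2, bound satisfied, not MDS.

Singleton bound: d ≤ n − k + 1.
Here n = 17, k = 14, so n − k + 1 = 4.
Given d = 2, check d ≤ 4: YES.
Slack = (n − k + 1) − d = 2.
The code is NOT MDS (slack = 2 > 0).
Description: the claimed parameters are [17, 14, 2]_8; such a code would be non-MDS.


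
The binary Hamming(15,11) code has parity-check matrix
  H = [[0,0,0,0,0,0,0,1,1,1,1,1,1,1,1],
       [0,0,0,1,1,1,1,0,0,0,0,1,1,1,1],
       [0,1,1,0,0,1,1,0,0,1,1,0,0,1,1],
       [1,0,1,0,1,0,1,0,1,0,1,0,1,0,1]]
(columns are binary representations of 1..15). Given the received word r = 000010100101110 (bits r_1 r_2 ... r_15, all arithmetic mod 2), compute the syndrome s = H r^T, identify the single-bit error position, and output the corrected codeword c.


s = (0, 1, 1, 1)^T, error position = 7, corrected codeword c = 000010000101110

Compute s = H r^T mod 2 one row at a time:
  s_1 = 0 + 0 + 1 + 0 + 1 + 1 + 1 + 0 = 4 ≡ 0 (mod 2).
  s_2 = 0 + 1 + 0 + 1 + 1 + 1 + 1 + 0 = 5 ≡ 1 (mod 2).
  s_3 = 0 + 0 + 0 + 1 + 1 + 0 + 1 + 0 = 3 ≡ 1 (mod 2).
  s_4 = 0 + 0 + 1 + 1 + 0 + 0 + 1 + 0 = 3 ≡ 1 (mod 2).
s = (0, 1, 1, 1)^T — this equals column 7 of H (binary 0111), so error is at position 7.
Correct: flip bit 7 of r = 000010100101110 to get c = 000010000101110.


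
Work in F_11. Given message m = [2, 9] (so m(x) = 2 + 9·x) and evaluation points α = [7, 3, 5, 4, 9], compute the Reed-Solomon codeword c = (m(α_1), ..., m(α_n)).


c = [10, 7, 3, 5, 6]

Message polynomial: m(x) = 2 + 9·x (mod 11).
For each evaluation point α_i, compute m(α_i) mod 11:
  α_1 = 7: Horner steps 9 → 10, so m(7) = 10.
  α_2 = 3: Horner steps 9 → 7, so m(3) = 7.
  α_3 = 5: Horner steps 9 → 3, so m(5) = 3.
  α_4 = 4: Horner steps 9 → 5, so m(4) = 5.
  α_5 = 9: Horner steps 9 → 6, so m(9) = 6.
Codeword c = [10, 7, 3, 5, 6] ∈ F_11^5.


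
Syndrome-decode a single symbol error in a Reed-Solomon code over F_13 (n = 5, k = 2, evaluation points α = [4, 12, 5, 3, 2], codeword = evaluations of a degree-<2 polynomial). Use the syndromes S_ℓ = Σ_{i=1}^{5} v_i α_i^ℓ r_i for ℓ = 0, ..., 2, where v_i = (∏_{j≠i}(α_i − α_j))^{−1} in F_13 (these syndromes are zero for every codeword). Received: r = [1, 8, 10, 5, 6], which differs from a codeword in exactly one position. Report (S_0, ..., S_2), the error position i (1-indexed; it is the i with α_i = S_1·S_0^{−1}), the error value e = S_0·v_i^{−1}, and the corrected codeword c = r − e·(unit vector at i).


S = (11, 9, 5), error at position 5, error magnitude e = 10, c = [1, 8, 10, 5, 9].

Step 1: column multipliers v_i = (∏_{j≠i}(α_i − α_j))^{−1} mod 13.
  i = 1 (α = 4): (4−12)(4−5)(4−3)(4−2) = (−8)·(−1)·1·2 = 16 ≡ 3, so v_1 = 3^{−1} = 9 (mod 13).
  i = 2 (α = 12): (12−4)(12−5)(12−3)(12−2) = 8·7·9·10 = 5040 ≡ 9, so v_2 = 9^{−1} = 3 (mod 13).
  i = 3 (α = 5): (5−4)(5−12)(5−3)(5−2) = 1·(−7)·2·3 = −42 ≡ 10, so v_3 = 10^{−1} = 4 (mod 13).
  i = 4 (α = 3): (3−4)(3−12)(3−5)(3−2) = (−1)·(−9)·(−2)·1 = −18 ≡ 8, so v_4 = 8^{−1} = 5 (mod 13).
  i = 5 (α = 2): (2−4)(2−12)(2−5)(2−3) = (−2)·(−10)·(−3)·(−1) = 60 ≡ 8, so v_5 = 8^{−1} = 5 (mod 13).
  v = [9, 3, 4, 5, 5].
Step 2: syndromes of r = [1, 8, 10, 5, 6] (all sums mod 13).
  S_0 = Σ v_i r_i = 9·1 + 3·8 + 4·10 + 5·5 + 5·6 = 128 ≡ 11.
  S_1 = Σ v_i α_i r_i = 9·4·1 + 3·12·8 + 4·5·10 + 5·3·5 + 5·2·6 = 659 ≡ 9.
  α_i^2 mod 13 = [3, 1, 12, 9, 4].
  S_2 = Σ v_i α_i^2 r_i = 9·3·1 + 3·1·8 + 4·12·10 + 5·9·5 + 5·4·6 = 876 ≡ 5.
  S = (11, 9, 5) ≠ 0, so r is not a codeword (an error is present).
Step 3: locate the error. For a single error e at position i, S_ℓ = v_i·e·α_i^ℓ, so α_err = S_1/S_0.
  S_0^{−1} = 11^{−1} = 6 (mod 13), so α_err = 9·6 = 54 ≡ 2 = α_5. Error position i = 5.
  Consistency check: S_2/S_1 = 5·3 = 15 ≡ 2 = α_err ✓ (single-error assumption holds).
Step 4: error magnitude e = S_0/v_5 = S_0·∏_{j≠5}(α_5 − α_j) = 11·8 = 88 ≡ 10 (mod 13).
Step 5: correct position 5: c_5 = r_5 − e = 6 − 10 ≡ 9 (mod 13). Hence c = [1, 8, 10, 5, 9].
  Check: interpolating c through the α_i gives m(x) = 4 + 9·x (degree < 2) with m(α_i) = c_i for every i, so c is indeed a codeword.


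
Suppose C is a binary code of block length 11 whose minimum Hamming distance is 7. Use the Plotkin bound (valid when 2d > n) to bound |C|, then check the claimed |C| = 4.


Plotkin bound M ≤ 4; given |C| = 4 ≤ bound (satisfied).

Check applicability: 2d = 14, n = 11.
2d − n = 3 > 0, so Plotkin applies.
Compute d/(2d−n) = 7/3 ≈ 2.3333.
⌊d/(2d−n)⌋ = 2.
Plotkin bound: M ≤ 2·2 = 4.
Given |C| = 4, check: satisfied.
This |C| is at the Plotkin bound.


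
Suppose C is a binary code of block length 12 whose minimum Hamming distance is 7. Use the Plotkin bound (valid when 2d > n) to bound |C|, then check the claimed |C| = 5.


Plotkin bound M ≤ 6; given |C| = 5 ≤ bound (satisfied).

Check applicability: 2d = 14, n = 12.
2d − n = 2 > 0, so Plotkin applies.
Compute d/(2d−n) = 7/2 ≈ 3.5000.
⌊d/(2d−n)⌋ = 3.
Plotkin bound: M ≤ 2·3 = 6.
Given |C| = 5, check: satisfied.
This |C| is below the Plotkin bound.


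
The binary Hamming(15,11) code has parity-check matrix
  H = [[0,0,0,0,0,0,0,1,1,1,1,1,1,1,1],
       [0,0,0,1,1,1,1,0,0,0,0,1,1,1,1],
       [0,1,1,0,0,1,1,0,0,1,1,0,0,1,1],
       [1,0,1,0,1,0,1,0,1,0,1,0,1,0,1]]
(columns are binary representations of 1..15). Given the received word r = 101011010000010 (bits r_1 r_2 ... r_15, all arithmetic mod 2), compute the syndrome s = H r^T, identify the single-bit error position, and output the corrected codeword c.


s = (0, 1, 1, 1)^T, error position = 7, corrected codeword c = 101011110000010

Compute s = H r^T mod 2 one row at a time:
  s_1 = 1 + 0 + 0 + 0 + 0 + 0 + 1 + 0 = 2 ≡ 0 (mod 2).
  s_2 = 0 + 1 + 1 + 0 + 0 + 0 + 1 + 0 = 3 ≡ 1 (mod 2).
  s_3 = 0 + 1 + 1 + 0 + 0 + 0 + 1 + 0 = 3 ≡ 1 (mod 2).
  s_4 = 1 + 1 + 1 + 0 + 0 + 0 + 0 + 0 = 3 ≡ 1 (mod 2).
s = (0, 1, 1, 1)^T — this equals column 7 of H (binary 0111), so error is at position 7.
Correct: flip bit 7 of r = 101011010000010 to get c = 101011110000010.


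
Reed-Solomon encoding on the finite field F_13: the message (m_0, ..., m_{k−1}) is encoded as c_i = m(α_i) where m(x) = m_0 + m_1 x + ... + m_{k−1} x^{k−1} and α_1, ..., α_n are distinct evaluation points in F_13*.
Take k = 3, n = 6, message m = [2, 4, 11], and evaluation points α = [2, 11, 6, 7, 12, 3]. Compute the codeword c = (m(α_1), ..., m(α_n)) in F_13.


c = [2, 12, 6, 10, 9, 9]

Message polynomial: m(x) = 2 + 4·x + 11·x^2 (mod 13).
For each evaluation point α_i, compute m(α_i) mod 13:
  α_1 = 2: Horner steps 11 → 0 → 2, so m(2) = 2.
  α_2 = 11: Horner steps 11 → 8 → 12, so m(11) = 12.
  α_3 = 6: Horner steps 11 → 5 → 6, so m(6) = 6.
  α_4 = 7: Horner steps 11 → 3 → 10, so m(7) = 10.
  α_5 = 12: Horner steps 11 → 6 → 9, so m(12) = 9.
  α_6 = 3: Horner steps 11 → 11 → 9, so m(3) = 9.
Codeword c = [2, 12, 6, 10, 9, 9] ∈ F_13^6.


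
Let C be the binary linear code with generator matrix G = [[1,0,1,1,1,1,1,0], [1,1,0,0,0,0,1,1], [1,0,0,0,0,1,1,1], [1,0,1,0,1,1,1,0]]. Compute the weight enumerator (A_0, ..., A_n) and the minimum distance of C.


Weight distribution: A_0 = 1, A_1 = 1, A_2 = 1, A_3 = 2, A_4 = 3, A_5 = 5, A_6 = 3. Minimum distance d = 1.

Enumerate all 2^4 = 16 messages m ∈ F_2^4.
For each, compute codeword c = mG in F_2^8, then tally its weight.
  m = 0000 → c = 00000000, weight = 0.
  m = 1000 → c = 10111110, weight = 6.
  m = 0100 → c = 11000011, weight = 4.
  m = 1100 → c = 01111101, weight = 6.
  m = 0010 → c = 10000111, weight = 4.
  m = 1010 → c = 00111001, weight = 4.
  m = 0110 → c = 01000100, weight = 2.
  m = 1110 → c = 11111010, weight = 6.
  m = 0001 → c = 10101110, weight = 5.
  m = 1001 → c = 00010000, weight = 1.
  m = 0101 → c = 01101101, weight = 5.
  m = 1101 → c = 11010011, weight = 5.
  m = 0011 → c = 00101001, weight = 3.
  m = 1011 → c = 10010111, weight = 5.
  m = 0111 → c = 11101010, weight = 5.
  m = 1111 → c = 01010100, weight = 3.
Tally weights:
  weight 0: 1 codewords.
  weight 1: 1 codewords.
  weight 2: 1 codewords.
  weight 3: 2 codewords.
  weight 4: 3 codewords.
  weight 5: 5 codewords.
  weight 6: 3 codewords.
Minimum distance d = smallest w > 0 with A_w > 0 = 1.
Sanity: Σ A_w = 16 = 2^4 = 16 ✓.


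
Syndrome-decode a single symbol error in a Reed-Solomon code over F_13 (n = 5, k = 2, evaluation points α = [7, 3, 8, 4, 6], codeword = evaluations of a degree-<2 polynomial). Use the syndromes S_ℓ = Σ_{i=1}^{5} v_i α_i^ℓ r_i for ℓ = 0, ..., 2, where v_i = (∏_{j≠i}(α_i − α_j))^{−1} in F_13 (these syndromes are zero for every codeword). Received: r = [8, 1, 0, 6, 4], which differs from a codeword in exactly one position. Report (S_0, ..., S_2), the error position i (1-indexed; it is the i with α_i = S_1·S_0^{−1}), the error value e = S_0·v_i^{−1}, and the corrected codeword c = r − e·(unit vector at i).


S = (12, 7, 3), error at position 5, error magnitude e = 1, c = [8, 1, 0, 6, 3].

Step 1: column multipliers v_i = (∏_{j≠i}(α_i − α_j))^{−1} mod 13.
  i = 1 (α = 7): (7−3)(7−8)(7−4)(7−6) = 4·(−1)·3·1 = −12 ≡ 1, so v_1 = 1^{−1} = 1 (mod 13).
  i = 2 (α = 3): (3−7)(3−8)(3−4)(3−6) = (−4)·(−5)·(−1)·(−3) = 60 ≡ 8, so v_2 = 8^{−1} = 5 (mod 13).
  i = 3 (α = 8): (8−7)(8−3)(8−4)(8−6) = 1·5·4·2 = 40 ≡ 1, so v_3 = 1^{−1} = 1 (mod 13).
  i = 4 (α = 4): (4−7)(4−3)(4−8)(4−6) = (−3)·1·(−4)·(−2) = −24 ≡ 2, so v_4 = 2^{−1} = 7 (mod 13).
  i = 5 (α = 6): (6−7)(6−3)(6−8)(6−4) = (−1)·3·(−2)·2 = 12 ≡ 12, so v_5 = 12^{−1} = 12 (mod 13).
  v = [1, 5, 1, 7, 12].
Step 2: syndromes of r = [8, 1, 0, 6, 4] (all sums mod 13).
  S_0 = Σ v_i r_i = 1·8 + 5·1 + 1·0 + 7·6 + 12·4 = 103 ≡ 12.
  S_1 = Σ v_i α_i r_i = 1·7·8 + 5·3·1 + 1·8·0 + 7·4·6 + 12·6·4 = 527 ≡ 7.
  α_i^2 mod 13 = [10, 9, 12, 3, 10].
  S_2 = Σ v_i α_i^2 r_i = 1·10·8 + 5·9·1 + 1·12·0 + 7·3·6 + 12·10·4 = 731 ≡ 3.
  S = (12, 7, 3) ≠ 0, so r is not a codeword (an error is present).
Step 3: locate the error. For a single error e at position i, S_ℓ = v_i·e·α_i^ℓ, so α_err = S_1/S_0.
  S_0^{−1} = 12^{−1} = 12 (mod 13), so α_err = 7·12 = 84 ≡ 6 = α_5. Error position i = 5.
  Consistency check: S_2/S_1 = 3·2 = 6 ≡ 6 = α_err ✓ (single-error assumption holds).
Step 4: error magnitude e = S_0/v_5 = S_0·∏_{j≠5}(α_5 − α_j) = 12·12 = 144 ≡ 1 (mod 13).
Step 5: correct position 5: c_5 = r_5 − e = 4 − 1 ≡ 3 (mod 13). Hence c = [8, 1, 0, 6, 3].
  Check: interpolating c through the α_i gives m(x) = 12 + 5·x (degree < 2) with m(α_i) = c_i for every i, so c is indeed a codeword.


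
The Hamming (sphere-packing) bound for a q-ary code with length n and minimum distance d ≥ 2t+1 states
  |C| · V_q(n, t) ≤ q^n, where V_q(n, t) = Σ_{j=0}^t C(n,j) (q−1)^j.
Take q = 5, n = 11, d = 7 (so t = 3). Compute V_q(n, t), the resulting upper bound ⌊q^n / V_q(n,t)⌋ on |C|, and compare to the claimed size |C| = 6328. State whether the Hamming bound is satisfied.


V_q(n, t) = 11485, q^n = 48828125, Hamming bound = 4251, |C| = 6328 > bound (violated).

Step 1: Compute V_q(n, t) = Σ_{j=0}^3 C(n, j) (q−1)^j.
  j = 0: C(11,0)·(4)^0 = 1·1 = 1.
  j = 1: C(11,1)·(4)^1 = 11·4 = 44.
  j = 2: C(11,2)·(4)^2 = 55·16 = 880.
  j = 3: C(11,3)·(4)^3 = 165·64 = 10560.
  V_q(n, t) = 1 + 44 + 880 + 10560 = 11485.
Step 2: q^n = 5^11 = 48828125.
Step 3: Hamming bound ⌊q^n / V_q(n,t)⌋ = ⌊48828125/11485⌋ = 4251.
Step 4: Compare |C| = 6328 to 4251: violated.
The claimed |C| lies above the Hamming bound, so no 5-ary code of length 11 with d ≥ 7 can have 6328 codewords.


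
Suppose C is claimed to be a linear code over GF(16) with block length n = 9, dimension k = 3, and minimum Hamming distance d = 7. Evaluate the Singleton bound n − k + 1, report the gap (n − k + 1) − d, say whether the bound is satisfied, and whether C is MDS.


Singleton RHS = n − k + 1 = 7, slack = 0, bound satisfied, MDS.

Singleton bound: d ≤ n − k + 1.
Here n = 9, k = 3, so n − k + 1 = 7.
Given d = 7, check d ≤ 7: YES.
Slack = (n − k + 1) − d = 0.
The code is MDS (slack = 0).
Description: the claimed parameters are [9, 3, 7]_16; such a code would be MDS (meets Singleton bound).


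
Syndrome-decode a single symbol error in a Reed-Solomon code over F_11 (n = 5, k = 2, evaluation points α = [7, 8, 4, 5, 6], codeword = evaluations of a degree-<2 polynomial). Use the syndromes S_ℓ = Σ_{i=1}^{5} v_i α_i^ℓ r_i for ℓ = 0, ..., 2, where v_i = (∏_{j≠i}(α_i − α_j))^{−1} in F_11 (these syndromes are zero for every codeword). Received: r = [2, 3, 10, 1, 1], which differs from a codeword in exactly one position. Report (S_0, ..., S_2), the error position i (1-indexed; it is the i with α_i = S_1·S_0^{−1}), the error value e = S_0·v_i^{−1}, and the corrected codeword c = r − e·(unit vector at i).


S = (9, 1, 5), error at position 4, error magnitude e = 1, c = [2, 3, 10, 0, 1].

Step 1: column multipliers v_i = (∏_{j≠i}(α_i − α_j))^{−1} mod 11.
  i = 1 (α = 7): (7−8)(7−4)(7−5)(7−6) = (−1)·3·2·1 = −6 ≡ 5, so v_1 = 5^{−1} = 9 (mod 11).
  i = 2 (α = 8): (8−7)(8−4)(8−5)(8−6) = 1·4·3·2 = 24 ≡ 2, so v_2 = 2^{−1} = 6 (mod 11).
  i = 3 (α = 4): (4−7)(4−8)(4−5)(4−6) = (−3)·(−4)·(−1)·(−2) = 24 ≡ 2, so v_3 = 2^{−1} = 6 (mod 11).
  i = 4 (α = 5): (5−7)(5−8)(5−4)(5−6) = (−2)·(−3)·1·(−1) = −6 ≡ 5, so v_4 = 5^{−1} = 9 (mod 11).
  i = 5 (α = 6): (6−7)(6−8)(6−4)(6−5) = (−1)·(−2)·2·1 = 4 ≡ 4, so v_5 = 4^{−1} = 3 (mod 11).
  v = [9, 6, 6, 9, 3].
Step 2: syndromes of r = [2, 3, 10, 1, 1] (all sums mod 11).
  S_0 = Σ v_i r_i = 9·2 + 6·3 + 6·10 + 9·1 + 3·1 = 108 ≡ 9.
  S_1 = Σ v_i α_i r_i = 9·7·2 + 6·8·3 + 6·4·10 + 9·5·1 + 3·6·1 = 573 ≡ 1.
  α_i^2 mod 11 = [5, 9, 5, 3, 3].
  S_2 = Σ v_i α_i^2 r_i = 9·5·2 + 6·9·3 + 6·5·10 + 9·3·1 + 3·3·1 = 588 ≡ 5.
  S = (9, 1, 5) ≠ 0, so r is not a codeword (an error is present).
Step 3: locate the error. For a single error e at position i, S_ℓ = v_i·e·α_i^ℓ, so α_err = S_1/S_0.
  S_0^{−1} = 9^{−1} = 5 (mod 11), so α_err = 1·5 = 5 ≡ 5 = α_4. Error position i = 4.
  Consistency check: S_2/S_1 = 5·1 = 5 ≡ 5 = α_err ✓ (single-error assumption holds).
Step 4: error magnitude e = S_0/v_4 = S_0·∏_{j≠4}(α_4 − α_j) = 9·5 = 45 ≡ 1 (mod 11).
Step 5: correct position 4: c_4 = r_4 − e = 1 − 1 ≡ 0 (mod 11). Hence c = [2, 3, 10, 0, 1].
  Check: interpolating c through the α_i gives m(x) = 6 + 1·x (degree < 2) with m(α_i) = c_i for every i, so c is indeed a codeword.


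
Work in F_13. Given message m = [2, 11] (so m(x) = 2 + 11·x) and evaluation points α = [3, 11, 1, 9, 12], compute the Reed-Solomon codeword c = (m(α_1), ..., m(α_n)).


c = [9, 6, 0, 10, 4]

Message polynomial: m(x) = 2 + 11·x (mod 13).
For each evaluation point α_i, compute m(α_i) mod 13:
  α_1 = 3: Horner steps 11 → 9, so m(3) = 9.
  α_2 = 11: Horner steps 11 → 6, so m(11) = 6.
  α_3 = 1: Horner steps 11 → 0, so m(1) = 0.
  α_4 = 9: Horner steps 11 → 10, so m(9) = 10.
  α_5 = 12: Horner steps 11 → 4, so m(12) = 4.
Codeword c = [9, 6, 0, 10, 4] ∈ F_13^5.


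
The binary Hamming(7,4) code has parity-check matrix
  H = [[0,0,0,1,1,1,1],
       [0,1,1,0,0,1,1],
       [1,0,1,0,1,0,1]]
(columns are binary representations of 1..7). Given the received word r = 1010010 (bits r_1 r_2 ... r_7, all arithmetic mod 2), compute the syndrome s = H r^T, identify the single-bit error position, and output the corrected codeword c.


s = (1, 0, 0)^T, error position = 4, corrected codeword c = 1011010

Compute s = H r^T mod 2 one row at a time:
  s_1 = 0 + 0 + 1 + 0 = 1 ≡ 1 (mod 2).
  s_2 = 0 + 1 + 1 + 0 = 2 ≡ 0 (mod 2).
  s_3 = 1 + 1 + 0 + 0 = 2 ≡ 0 (mod 2).
s = (1, 0, 0)^T — this equals column 4 of H (binary 100), so error is at position 4.
Correct: flip bit 4 of r = 1010010 to get c = 1011010.


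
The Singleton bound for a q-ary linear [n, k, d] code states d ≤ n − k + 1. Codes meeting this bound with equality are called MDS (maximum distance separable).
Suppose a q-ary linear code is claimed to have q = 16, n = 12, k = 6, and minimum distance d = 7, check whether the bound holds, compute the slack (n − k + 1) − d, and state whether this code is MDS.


Singleton RHS = n − k + 1 = 7, slack = 0, bound satisfied, MDS.

Singleton bound: d ≤ n − k + 1.
Here n = 12, k = 6, so n − k + 1 = 7.
Given d = 7, check d ≤ 7: YES.
Slack = (n − k + 1) − d = 0.
The code is MDS (slack = 0).
Description: the claimed parameters are [12, 6, 7]_16; such a code would be MDS (meets Singleton bound).


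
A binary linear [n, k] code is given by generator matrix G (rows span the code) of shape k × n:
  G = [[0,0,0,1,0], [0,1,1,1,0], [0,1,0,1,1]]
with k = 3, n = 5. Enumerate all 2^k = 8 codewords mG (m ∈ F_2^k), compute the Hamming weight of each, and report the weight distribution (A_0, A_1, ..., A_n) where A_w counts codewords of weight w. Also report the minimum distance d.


Weight distribution: A_0 = 1, A_1 = 1, A_2 = 3, A_3 = 3. Minimum distance d = 1.

Enumerate all 2^3 = 8 messages m ∈ F_2^3.
For each, compute codeword c = mG in F_2^5, then tally its weight.
  m = 000 → c = 00000, weight = 0.
  m = 100 → c = 00010, weight = 1.
  m = 010 → c = 01110, weight = 3.
  m = 110 → c = 01100, weight = 2.
  m = 001 → c = 01011, weight = 3.
  m = 101 → c = 01001, weight = 2.
  m = 011 → c = 00101, weight = 2.
  m = 111 → c = 00111, weight = 3.
Tally weights:
  weight 0: 1 codewords.
  weight 1: 1 codewords.
  weight 2: 3 codewords.
  weight 3: 3 codewords.
Minimum distance d = smallest w > 0 with A_w > 0 = 1.
Sanity: Σ A_w = 8 = 2^3 = 8 ✓.


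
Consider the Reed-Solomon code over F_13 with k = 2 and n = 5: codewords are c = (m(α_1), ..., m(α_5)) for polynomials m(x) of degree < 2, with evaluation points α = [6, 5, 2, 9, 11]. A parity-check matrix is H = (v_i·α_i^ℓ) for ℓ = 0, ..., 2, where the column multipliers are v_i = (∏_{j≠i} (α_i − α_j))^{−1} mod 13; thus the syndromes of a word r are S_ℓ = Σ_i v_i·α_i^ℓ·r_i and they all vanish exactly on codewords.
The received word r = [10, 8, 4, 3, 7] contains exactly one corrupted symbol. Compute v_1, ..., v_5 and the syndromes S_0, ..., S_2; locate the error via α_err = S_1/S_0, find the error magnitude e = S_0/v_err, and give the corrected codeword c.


S = (1, 2, 4), error at position 3, error magnitude e = 2, c = [10, 8, 2, 3, 7].

Step 1: column multipliers v_i = (∏_{j≠i}(α_i − α_j))^{−1} mod 13.
  i = 1 (α = 6): (6−5)(6−2)(6−9)(6−11) = 1·4·(−3)·(−5) = 60 ≡ 8, so v_1 = 8^{−1} = 5 (mod 13).
  i = 2 (α = 5): (5−6)(5−2)(5−9)(5−11) = (−1)·3·(−4)·(−6) = −72 ≡ 6, so v_2 = 6^{−1} = 11 (mod 13).
  i = 3 (α = 2): (2−6)(2−5)(2−9)(2−11) = (−4)·(−3)·(−7)·(−9) = 756 ≡ 2, so v_3 = 2^{−1} = 7 (mod 13).
  i = 4 (α = 9): (9−6)(9−5)(9−2)(9−11) = 3·4·7·(−2) = −168 ≡ 1, so v_4 = 1^{−1} = 1 (mod 13).
  i = 5 (α = 11): (11−6)(11−5)(11−2)(11−9) = 5·6·9·2 = 540 ≡ 7, so v_5 = 7^{−1} = 2 (mod 13).
  v = [5, 11, 7, 1, 2].
Step 2: syndromes of r = [10, 8, 4, 3, 7] (all sums mod 13).
  S_0 = Σ v_i r_i = 5·10 + 11·8 + 7·4 + 1·3 + 2·7 = 183 ≡ 1.
  S_1 = Σ v_i α_i r_i = 5·6·10 + 11·5·8 + 7·2·4 + 1·9·3 + 2·11·7 = 977 ≡ 2.
  α_i^2 mod 13 = [10, 12, 4, 3, 4].
  S_2 = Σ v_i α_i^2 r_i = 5·10·10 + 11·12·8 + 7·4·4 + 1·3·3 + 2·4·7 = 1733 ≡ 4.
  S = (1, 2, 4) ≠ 0, so r is not a codeword (an error is present).
Step 3: locate the error. For a single error e at position i, S_ℓ = v_i·e·α_i^ℓ, so α_err = S_1/S_0.
  S_0^{−1} = 1^{−1} = 1 (mod 13), so α_err = 2·1 = 2 ≡ 2 = α_3. Error position i = 3.
  Consistency check: S_2/S_1 = 4·7 = 28 ≡ 2 = α_err ✓ (single-error assumption holds).
Step 4: error magnitude e = S_0/v_3 = S_0·∏_{j≠3}(α_3 − α_j) = 1·2 = 2 ≡ 2 (mod 13).
Step 5: correct position 3: c_3 = r_3 − e = 4 − 2 ≡ 2 (mod 13). Hence c = [10, 8, 2, 3, 7].
  Check: interpolating c through the α_i gives m(x) = 11 + 2·x (degree < 2) with m(α_i) = c_i for every i, so c is indeed a codeword.


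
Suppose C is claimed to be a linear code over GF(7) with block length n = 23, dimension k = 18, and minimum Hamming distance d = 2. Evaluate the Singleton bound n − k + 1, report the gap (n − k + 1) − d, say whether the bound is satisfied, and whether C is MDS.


Singleton RHS = n − k + 1 = 6, slack = 4, bound satisfied, not MDS.

Singleton bound: d ≤ n − k + 1.
Here n = 23, k = 18, so n − k + 1 = 6.
Given d = 2, check d ≤ 6: YES.
Slack = (n − k + 1) − d = 4.
The code is NOT MDS (slack = 4 > 0).
Description: the claimed parameters are [23, 18, 2]_7; such a code would be non-MDS.


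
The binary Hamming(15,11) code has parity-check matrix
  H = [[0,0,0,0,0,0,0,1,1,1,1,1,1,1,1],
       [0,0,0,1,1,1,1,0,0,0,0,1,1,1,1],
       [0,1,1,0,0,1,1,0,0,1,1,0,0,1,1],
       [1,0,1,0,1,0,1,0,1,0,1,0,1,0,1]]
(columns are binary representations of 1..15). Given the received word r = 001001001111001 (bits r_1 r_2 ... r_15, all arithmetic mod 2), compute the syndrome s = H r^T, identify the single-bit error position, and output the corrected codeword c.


s = (1, 1, 1, 0)^T, error position = 14, corrected codeword c = 001001001111011

Compute s = H r^T mod 2 one row at a time:
  s_1 = 0 + 1 + 1 + 1 + 1 + 0 + 0 + 1 = 5 ≡ 1 (mod 2).
  s_2 = 0 + 0 + 1 + 0 + 1 + 0 + 0 + 1 = 3 ≡ 1 (mod 2).
  s_3 = 0 + 1 + 1 + 0 + 1 + 1 + 0 + 1 = 5 ≡ 1 (mod 2).
  s_4 = 0 + 1 + 0 + 0 + 1 + 1 + 0 + 1 = 4 ≡ 0 (mod 2).
s = (1, 1, 1, 0)^T — this equals column 14 of H (binary 1110), so error is at position 14.
Correct: flip bit 14 of r = 001001001111001 to get c = 001001001111011.


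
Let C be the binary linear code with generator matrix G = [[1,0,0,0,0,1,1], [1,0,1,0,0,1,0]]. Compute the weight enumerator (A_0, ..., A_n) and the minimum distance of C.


Weight distribution: A_0 = 1, A_2 = 1, A_3 = 2. Minimum distance d = 2.

Enumerate all 2^2 = 4 messages m ∈ F_2^2.
For each, compute codeword c = mG in F_2^7, then tally its weight.
  m = 00 → c = 0000000, weight = 0.
  m = 10 → c = 1000011, weight = 3.
  m = 01 → c = 1010010, weight = 3.
  m = 11 → c = 0010001, weight = 2.
Tally weights:
  weight 0: 1 codewords.
  weight 2: 1 codewords.
  weight 3: 2 codewords.
Minimum distance d = smallest w > 0 with A_w > 0 = 2.
Sanity: Σ A_w = 4 = 2^2 = 4 ✓.


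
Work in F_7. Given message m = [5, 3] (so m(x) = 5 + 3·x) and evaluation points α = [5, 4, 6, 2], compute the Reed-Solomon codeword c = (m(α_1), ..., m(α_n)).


c = [6, 3, 2, 4]

Message polynomial: m(x) = 5 + 3·x (mod 7).
For each evaluation point α_i, compute m(α_i) mod 7:
  α_1 = 5: Horner steps 3 → 6, so m(5) = 6.
  α_2 = 4: Horner steps 3 → 3, so m(4) = 3.
  α_3 = 6: Horner steps 3 → 2, so m(6) = 2.
  α_4 = 2: Horner steps 3 → 4, so m(2) = 4.
Codeword c = [6, 3, 2, 4] ∈ F_7^4.


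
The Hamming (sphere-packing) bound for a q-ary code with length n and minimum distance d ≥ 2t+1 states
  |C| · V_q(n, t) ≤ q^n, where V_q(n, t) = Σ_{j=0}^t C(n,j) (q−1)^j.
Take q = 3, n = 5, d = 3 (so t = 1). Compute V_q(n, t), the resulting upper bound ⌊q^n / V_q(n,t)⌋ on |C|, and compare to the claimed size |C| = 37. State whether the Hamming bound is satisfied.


V_q(n, t) = 11, q^n = 243, Hamming bound = 22, |C| = 37 > bound (violated).

Step 1: Compute V_q(n, t) = Σ_{j=0}^1 C(n, j) (q−1)^j.
  j = 0: C(5,0)·(2)^0 = 1·1 = 1.
  j = 1: C(5,1)·(2)^1 = 5·2 = 10.
  V_q(n, t) = 1 + 10 = 11.
Step 2: q^n = 3^5 = 243.
Step 3: Hamming bound ⌊q^n / V_q(n,t)⌋ = ⌊243/11⌋ = 22.
Step 4: Compare |C| = 37 to 22: violated.
The claimed |C| lies above the Hamming bound, so no 3-ary code of length 5 with d ≥ 3 can have 37 codewords.


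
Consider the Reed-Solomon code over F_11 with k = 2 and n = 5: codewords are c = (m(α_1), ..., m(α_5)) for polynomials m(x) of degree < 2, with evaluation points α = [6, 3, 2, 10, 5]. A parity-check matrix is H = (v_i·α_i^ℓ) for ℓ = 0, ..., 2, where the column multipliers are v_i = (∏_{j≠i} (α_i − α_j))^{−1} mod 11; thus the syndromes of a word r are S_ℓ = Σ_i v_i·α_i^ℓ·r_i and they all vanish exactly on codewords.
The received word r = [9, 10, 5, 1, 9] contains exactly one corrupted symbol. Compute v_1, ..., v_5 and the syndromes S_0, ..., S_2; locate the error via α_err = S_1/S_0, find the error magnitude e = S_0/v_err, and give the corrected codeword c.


S = (4, 2, 1), error at position 1, error magnitude e = 6, c = [3, 10, 5, 1, 9].

Step 1: column multipliers v_i = (∏_{j≠i}(α_i − α_j))^{−1} mod 11.
  i = 1 (α = 6): (6−3)(6−2)(6−10)(6−5) = 3·4·(−4)·1 = −48 ≡ 7, so v_1 = 7^{−1} = 8 (mod 11).
  i = 2 (α = 3): (3−6)(3−2)(3−10)(3−5) = (−3)·1·(−7)·(−2) = −42 ≡ 2, so v_2 = 2^{−1} = 6 (mod 11).
  i = 3 (α = 2): (2−6)(2−3)(2−10)(2−5) = (−4)·(−1)·(−8)·(−3) = 96 ≡ 8, so v_3 = 8^{−1} = 7 (mod 11).
  i = 4 (α = 10): (10−6)(10−3)(10−2)(10−5) = 4·7·8·5 = 1120 ≡ 9, so v_4 = 9^{−1} = 5 (mod 11).
  i = 5 (α = 5): (5−6)(5−3)(5−2)(5−10) = (−1)·2·3·(−5) = 30 ≡ 8, so v_5 = 8^{−1} = 7 (mod 11).
  v = [8, 6, 7, 5, 7].
Step 2: syndromes of r = [9, 10, 5, 1, 9] (all sums mod 11).
  S_0 = Σ v_i r_i = 8·9 + 6·10 + 7·5 + 5·1 + 7·9 = 235 ≡ 4.
  S_1 = Σ v_i α_i r_i = 8·6·9 + 6·3·10 + 7·2·5 + 5·10·1 + 7·5·9 = 1047 ≡ 2.
  α_i^2 mod 11 = [3, 9, 4, 1, 3].
  S_2 = Σ v_i α_i^2 r_i = 8·3·9 + 6·9·10 + 7·4·5 + 5·1·1 + 7·3·9 = 1090 ≡ 1.
  S = (4, 2, 1) ≠ 0, so r is not a codeword (an error is present).
Step 3: locate the error. For a single error e at position i, S_ℓ = v_i·e·α_i^ℓ, so α_err = S_1/S_0.
  S_0^{−1} = 4^{−1} = 3 (mod 11), so α_err = 2·3 = 6 ≡ 6 = α_1. Error position i = 1.
  Consistency check: S_2/S_1 = 1·6 = 6 ≡ 6 = α_err ✓ (single-error assumption holds).
Step 4: error magnitude e = S_0/v_1 = S_0·∏_{j≠1}(α_1 − α_j) = 4·7 = 28 ≡ 6 (mod 11).
Step 5: correct position 1: c_1 = r_1 − e = 9 − 6 ≡ 3 (mod 11). Hence c = [3, 10, 5, 1, 9].
  Check: interpolating c through the α_i gives m(x) = 6 + 5·x (degree < 2) with m(α_i) = c_i for every i, so c is indeed a codeword.
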